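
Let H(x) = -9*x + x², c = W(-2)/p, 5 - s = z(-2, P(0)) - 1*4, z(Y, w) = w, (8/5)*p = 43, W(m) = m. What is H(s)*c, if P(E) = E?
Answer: 0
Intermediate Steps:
p = 215/8 (p = (5/8)*43 = 215/8 ≈ 26.875)
s = 9 (s = 5 - (0 - 1*4) = 5 - (0 - 4) = 5 - 1*(-4) = 5 + 4 = 9)
c = -16/215 (c = -2/215/8 = -2*8/215 = -16/215 ≈ -0.074419)
H(x) = x² - 9*x
H(s)*c = (9*(-9 + 9))*(-16/215) = (9*0)*(-16/215) = 0*(-16/215) = 0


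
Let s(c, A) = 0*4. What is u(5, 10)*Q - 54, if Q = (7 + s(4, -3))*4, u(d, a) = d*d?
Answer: 646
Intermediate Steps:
s(c, A) = 0
u(d, a) = d**2
Q = 28 (Q = (7 + 0)*4 = 7*4 = 28)
u(5, 10)*Q - 54 = 5**2*28 - 54 = 25*28 - 54 = 700 - 54 = 646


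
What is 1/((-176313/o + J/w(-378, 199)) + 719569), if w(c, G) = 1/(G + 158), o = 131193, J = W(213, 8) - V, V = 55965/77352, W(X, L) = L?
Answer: 1127560104/814284851536351 ≈ 1.3847e-6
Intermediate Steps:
V = 18655/25784 (V = 55965*(1/77352) = 18655/25784 ≈ 0.72351)
J = 187617/25784 (J = 8 - 1*18655/25784 = 8 - 18655/25784 = 187617/25784 ≈ 7.2765)
w(c, G) = 1/(158 + G)
1/((-176313/o + J/w(-378, 199)) + 719569) = 1/((-176313/131193 + 187617/(25784*(1/(158 + 199)))) + 719569) = 1/((-176313*1/131193 + 187617/(25784*(1/357))) + 719569) = 1/((-58771/43731 + 187617/(25784*(1/357))) + 719569) = 1/((-58771/43731 + (187617/25784)*357) + 719569) = 1/((-58771/43731 + 66979269/25784) + 719569) = 1/(2927555061175/1127560104 + 719569) = 1/(814284851536351/1127560104) = 1127560104/814284851536351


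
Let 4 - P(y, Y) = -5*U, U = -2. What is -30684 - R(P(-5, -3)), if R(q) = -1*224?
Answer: -30460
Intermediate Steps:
P(y, Y) = -6 (P(y, Y) = 4 - (-5)*(-2) = 4 - 1*10 = 4 - 10 = -6)
R(q) = -224
-30684 - R(P(-5, -3)) = -30684 - 1*(-224) = -30684 + 224 = -30460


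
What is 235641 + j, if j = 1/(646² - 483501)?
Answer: 15595899584/66185 ≈ 2.3564e+5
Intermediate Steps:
j = -1/66185 (j = 1/(417316 - 483501) = 1/(-66185) = -1/66185 ≈ -1.5109e-5)
235641 + j = 235641 - 1/66185 = 15595899584/66185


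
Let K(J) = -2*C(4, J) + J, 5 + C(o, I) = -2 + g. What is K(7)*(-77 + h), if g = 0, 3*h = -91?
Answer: -2254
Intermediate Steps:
h = -91/3 (h = (⅓)*(-91) = -91/3 ≈ -30.333)
C(o, I) = -7 (C(o, I) = -5 + (-2 + 0) = -5 - 2 = -7)
K(J) = 14 + J (K(J) = -2*(-7) + J = 14 + J)
K(7)*(-77 + h) = (14 + 7)*(-77 - 91/3) = 21*(-322/3) = -2254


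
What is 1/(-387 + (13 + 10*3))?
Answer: -1/344 ≈ -0.0029070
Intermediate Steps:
1/(-387 + (13 + 10*3)) = 1/(-387 + (13 + 30)) = 1/(-387 + 43) = 1/(-344) = -1/344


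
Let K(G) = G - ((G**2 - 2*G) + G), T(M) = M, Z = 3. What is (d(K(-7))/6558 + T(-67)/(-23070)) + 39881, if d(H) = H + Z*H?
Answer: 1005618858601/25215510 ≈ 39881.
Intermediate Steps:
K(G) = -G**2 + 2*G (K(G) = G - (G**2 - G) = G + (G - G**2) = -G**2 + 2*G)
d(H) = 4*H (d(H) = H + 3*H = 4*H)
(d(K(-7))/6558 + T(-67)/(-23070)) + 39881 = ((4*(-7*(2 - 1*(-7))))/6558 - 67/(-23070)) + 39881 = ((4*(-7*(2 + 7)))*(1/6558) - 67*(-1/23070)) + 39881 = ((4*(-7*9))*(1/6558) + 67/23070) + 39881 = ((4*(-63))*(1/6558) + 67/23070) + 39881 = (-252*1/6558 + 67/23070) + 39881 = (-42/1093 + 67/23070) + 39881 = -895709/25215510 + 39881 = 1005618858601/25215510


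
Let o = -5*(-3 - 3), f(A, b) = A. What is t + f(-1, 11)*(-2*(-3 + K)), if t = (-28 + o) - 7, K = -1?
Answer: -13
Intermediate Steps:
o = 30 (o = -5*(-6) = 30)
t = -5 (t = (-28 + 30) - 7 = 2 - 7 = -5)
t + f(-1, 11)*(-2*(-3 + K)) = -5 - (-2)*(-3 - 1) = -5 - (-2)*(-4) = -5 - 1*8 = -5 - 8 = -13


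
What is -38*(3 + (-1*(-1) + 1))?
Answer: -190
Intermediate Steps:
-38*(3 + (-1*(-1) + 1)) = -38*(3 + (1 + 1)) = -38*(3 + 2) = -38*5 = -190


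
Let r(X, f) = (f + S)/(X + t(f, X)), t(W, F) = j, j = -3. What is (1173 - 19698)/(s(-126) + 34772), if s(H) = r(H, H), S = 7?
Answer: -2389725/4485707 ≈ -0.53274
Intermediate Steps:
t(W, F) = -3
r(X, f) = (7 + f)/(-3 + X) (r(X, f) = (f + 7)/(X - 3) = (7 + f)/(-3 + X))
s(H) = (7 + H)/(-3 + H)
(1173 - 19698)/(s(-126) + 34772) = (1173 - 19698)/((7 - 126)/(-3 - 126) + 34772) = -18525/(-119/(-129) + 34772) = -18525/(-1/129*(-119) + 34772) = -18525/(119/129 + 34772) = -18525/4485707/129 = -18525*129/4485707 = -2389725/4485707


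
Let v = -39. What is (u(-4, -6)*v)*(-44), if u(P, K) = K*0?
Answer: 0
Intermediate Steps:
u(P, K) = 0
(u(-4, -6)*v)*(-44) = (0*(-39))*(-44) = 0*(-44) = 0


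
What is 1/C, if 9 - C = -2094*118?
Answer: 1/247101 ≈ 4.0469e-6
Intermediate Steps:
C = 247101 (C = 9 - (-2094)*118 = 9 - 1*(-247092) = 9 + 247092 = 247101)
1/C = 1/247101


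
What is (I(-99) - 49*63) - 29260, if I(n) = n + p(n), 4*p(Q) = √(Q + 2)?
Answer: -32446 + I*√97/4 ≈ -32446.0 + 2.4622*I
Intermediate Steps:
p(Q) = √(2 + Q)/4 (p(Q) = √(Q + 2)/4 = √(2 + Q)/4)
I(n) = n + √(2 + n)/4
(I(-99) - 49*63) - 29260 = ((-99 + √(2 - 99)/4) - 49*63) - 29260 = ((-99 + √(-97)/4) - 3087) - 29260 = ((-99 + (I*√97)/4) - 3087) - 29260 = ((-99 + I*√97/4) - 3087) - 29260 = (-3186 + I*√97/4) - 29260 = -32446 + I*√97/4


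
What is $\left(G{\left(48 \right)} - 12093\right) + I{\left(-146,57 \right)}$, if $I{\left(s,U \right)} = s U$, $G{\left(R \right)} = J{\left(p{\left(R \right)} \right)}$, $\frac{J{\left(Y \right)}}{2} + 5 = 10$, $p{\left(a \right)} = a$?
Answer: $-20405$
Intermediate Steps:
$J{\left(Y \right)} = 10$ ($J{\left(Y \right)} = -10 + 2 \cdot 10 = -10 + 20 = 10$)
$G{\left(R \right)} = 10$
$I{\left(s,U \right)} = U s$
$\left(G{\left(48 \right)} - 12093\right) + I{\left(-146,57 \right)} = \left(10 - 12093\right) + 57 \left(-146\right) = -12083 - 8322 = -20405$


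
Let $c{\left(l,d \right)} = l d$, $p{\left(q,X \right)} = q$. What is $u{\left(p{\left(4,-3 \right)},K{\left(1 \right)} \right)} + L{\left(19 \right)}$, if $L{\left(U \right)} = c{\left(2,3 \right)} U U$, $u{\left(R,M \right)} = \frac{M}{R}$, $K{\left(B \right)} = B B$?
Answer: $\frac{8665}{4} \approx 2166.3$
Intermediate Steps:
$K{\left(B \right)} = B^{2}$
$c{\left(l,d \right)} = d l$
$L{\left(U \right)} = 6 U^{2}$ ($L{\left(U \right)} = 3 \cdot 2 U U = 6 U U = 6 U^{2}$)
$u{\left(p{\left(4,-3 \right)},K{\left(1 \right)} \right)} + L{\left(19 \right)} = \frac{1^{2}}{4} + 6 \cdot 19^{2} = 1 \cdot \frac{1}{4} + 6 \cdot 361 = \frac{1}{4} + 2166 = \frac{8665}{4}$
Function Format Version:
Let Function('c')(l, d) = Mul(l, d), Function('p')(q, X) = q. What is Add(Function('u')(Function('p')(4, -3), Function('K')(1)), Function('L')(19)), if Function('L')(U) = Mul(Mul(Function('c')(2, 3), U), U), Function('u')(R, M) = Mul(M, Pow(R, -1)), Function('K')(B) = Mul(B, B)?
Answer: Rational(8665, 4) ≈ 2166.3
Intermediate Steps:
Function('K')(B) = Pow(B, 2)
Function('c')(l, d) = Mul(d, l)
Function('L')(U) = Mul(6, Pow(U, 2)) (Function('L')(U) = Mul(Mul(Mul(3, 2), U), U) = Mul(Mul(6, U), U) = Mul(6, Pow(U, 2)))
Add(Function('u')(Function('p')(4, -3), Function('K')(1)), Function('L')(19)) = Add(Mul(Pow(1, 2), Pow(4, -1)), Mul(6, Pow(19, 2))) = Add(Mul(1, Rational(1, 4)), Mul(6, 361)) = Add(Rational(1, 4), 2166) = Rational(8665, 4)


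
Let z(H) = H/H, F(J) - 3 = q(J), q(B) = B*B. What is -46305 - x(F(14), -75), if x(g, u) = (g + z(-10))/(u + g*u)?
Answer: -3472874/75 ≈ -46305.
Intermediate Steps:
q(B) = B²
F(J) = 3 + J²
z(H) = 1
x(g, u) = (1 + g)/(u + g*u) (x(g, u) = (g + 1)/(u + g*u) = (1 + g)/(u + g*u))
-46305 - x(F(14), -75) = -46305 - 1/(-75) = -46305 - 1*(-1/75) = -46305 + 1/75 = -3472874/75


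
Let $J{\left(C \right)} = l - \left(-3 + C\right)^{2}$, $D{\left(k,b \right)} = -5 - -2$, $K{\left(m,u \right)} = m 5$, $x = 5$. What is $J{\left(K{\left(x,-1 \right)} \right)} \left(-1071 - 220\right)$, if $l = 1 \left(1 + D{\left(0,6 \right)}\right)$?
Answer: $627426$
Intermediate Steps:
$K{\left(m,u \right)} = 5 m$
$D{\left(k,b \right)} = -3$ ($D{\left(k,b \right)} = -5 + 2 = -3$)
$l = -2$ ($l = 1 \left(1 - 3\right) = 1 \left(-2\right) = -2$)
$J{\left(C \right)} = -2 - \left(-3 + C\right)^{2}$
$J{\left(K{\left(x,-1 \right)} \right)} \left(-1071 - 220\right) = \left(-2 - \left(-3 + 5 \cdot 5\right)^{2}\right) \left(-1071 - 220\right) = \left(-2 - \left(-3 + 25\right)^{2}\right) \left(-1291\right) = \left(-2 - 22^{2}\right) \left(-1291\right) = \left(-2 - 484\right) \left(-1291\right) = \left(-486\right) \left(-1291\right) = 627426$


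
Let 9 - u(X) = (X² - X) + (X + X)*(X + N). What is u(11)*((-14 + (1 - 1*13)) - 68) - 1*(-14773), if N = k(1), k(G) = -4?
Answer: 38743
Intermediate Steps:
N = -4
u(X) = 9 + X - X² - 2*X*(-4 + X) (u(X) = 9 - ((X² - X) + (X + X)*(X - 4)) = 9 - ((X² - X) + (2*X)*(-4 + X)) = 9 - ((X² - X) + 2*X*(-4 + X)) = 9 - (X² - X + 2*X*(-4 + X)) = 9 + (X - X² - 2*X*(-4 + X)) = 9 + X - X² - 2*X*(-4 + X))
u(11)*((-14 + (1 - 1*13)) - 68) - 1*(-14773) = (9 - 3*11² + 9*11)*((-14 + (1 - 1*13)) - 68) - 1*(-14773) = (9 - 3*121 + 99)*((-14 + (1 - 13)) - 68) + 14773 = (9 - 363 + 99)*((-14 - 12) - 68) + 14773 = -255*(-26 - 68) + 14773 = -255*(-94) + 14773 = 23970 + 14773 = 38743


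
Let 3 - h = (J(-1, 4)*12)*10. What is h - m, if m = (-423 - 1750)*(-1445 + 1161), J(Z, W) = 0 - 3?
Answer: -616769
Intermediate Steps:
J(Z, W) = -3
h = 363 (h = 3 - (-3*12)*10 = 3 - (-36)*10 = 3 - 1*(-360) = 3 + 360 = 363)
m = 617132 (m = -2173*(-284) = 617132)
h - m = 363 - 1*617132 = 363 - 617132 = -616769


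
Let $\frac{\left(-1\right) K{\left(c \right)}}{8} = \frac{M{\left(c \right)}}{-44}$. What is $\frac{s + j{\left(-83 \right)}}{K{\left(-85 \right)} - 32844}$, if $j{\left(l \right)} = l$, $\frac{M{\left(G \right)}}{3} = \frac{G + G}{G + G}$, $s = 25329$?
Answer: $- \frac{138853}{180639} \approx -0.76868$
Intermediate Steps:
$M{\left(G \right)} = 3$ ($M{\left(G \right)} = 3 \frac{G + G}{G + G} = 3 \frac{2 G}{2 G} = 3 \cdot 2 G \frac{1}{2 G} = 3 \cdot 1 = 3$)
$K{\left(c \right)} = \frac{6}{11}$ ($K{\left(c \right)} = - 8 \frac{3}{-44} = - 8 \cdot 3 \left(- \frac{1}{44}\right) = \left(-8\right) \left(- \frac{3}{44}\right) = \frac{6}{11}$)
$\frac{s + j{\left(-83 \right)}}{K{\left(-85 \right)} - 32844} = \frac{25329 - 83}{\frac{6}{11} - 32844} = \frac{25246}{- \frac{361278}{11}} = 25246 \left(- \frac{11}{361278}\right) = - \frac{138853}{180639}$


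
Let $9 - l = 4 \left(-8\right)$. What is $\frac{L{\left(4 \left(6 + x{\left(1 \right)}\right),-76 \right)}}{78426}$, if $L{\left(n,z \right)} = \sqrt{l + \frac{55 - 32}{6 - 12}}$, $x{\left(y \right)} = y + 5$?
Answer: $\frac{\sqrt{1338}}{470556} \approx 7.7735 \cdot 10^{-5}$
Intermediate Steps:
$x{\left(y \right)} = 5 + y$
$l = 41$ ($l = 9 - 4 \left(-8\right) = 9 - -32 = 9 + 32 = 41$)
$L{\left(n,z \right)} = \frac{\sqrt{1338}}{6}$ ($L{\left(n,z \right)} = \sqrt{41 + \frac{55 - 32}{6 - 12}} = \sqrt{41 + \frac{23}{-6}} = \sqrt{41 + 23 \left(- \frac{1}{6}\right)} = \sqrt{41 - \frac{23}{6}} = \sqrt{\frac{223}{6}} = \frac{\sqrt{1338}}{6}$)
$\frac{L{\left(4 \left(6 + x{\left(1 \right)}\right),-76 \right)}}{78426} = \frac{\frac{1}{6} \sqrt{1338}}{78426} = \frac{\sqrt{1338}}{6} \cdot \frac{1}{78426} = \frac{\sqrt{1338}}{470556}$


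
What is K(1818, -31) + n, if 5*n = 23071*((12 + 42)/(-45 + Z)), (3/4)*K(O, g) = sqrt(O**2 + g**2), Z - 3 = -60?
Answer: -207639/85 + 4*sqrt(3306085)/3 ≈ -18.459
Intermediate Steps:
Z = -57 (Z = 3 - 60 = -57)
K(O, g) = 4*sqrt(O**2 + g**2)/3
n = -207639/85 (n = (23071*((12 + 42)/(-45 - 57)))/5 = (23071*(54/(-102)))/5 = (23071*(54*(-1/102)))/5 = (23071*(-9/17))/5 = (1/5)*(-207639/17) = -207639/85 ≈ -2442.8)
K(1818, -31) + n = 4*sqrt(1818**2 + (-31)**2)/3 - 207639/85 = 4*sqrt(3305124 + 961)/3 - 207639/85 = 4*sqrt(3306085)/3 - 207639/85 = -207639/85 + 4*sqrt(3306085)/3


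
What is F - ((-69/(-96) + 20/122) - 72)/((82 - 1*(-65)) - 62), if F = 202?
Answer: 33654661/165920 ≈ 202.84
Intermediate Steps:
F - ((-69/(-96) + 20/122) - 72)/((82 - 1*(-65)) - 62) = 202 - ((-69/(-96) + 20/122) - 72)/((82 - 1*(-65)) - 62) = 202 - ((-69*(-1/96) + 20*(1/122)) - 72)/((82 + 65) - 62) = 202 - ((23/32 + 10/61) - 72)/(147 - 62) = 202 - (1723/1952 - 72)/85 = 202 - (-138821)/(1952*85) = 202 - 1*(-138821/165920) = 202 + 138821/165920 = 33654661/165920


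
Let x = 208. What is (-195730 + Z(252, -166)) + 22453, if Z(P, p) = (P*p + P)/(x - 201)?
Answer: -179217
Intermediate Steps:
Z(P, p) = P/7 + P*p/7 (Z(P, p) = (P*p + P)/(208 - 201) = (P + P*p)/7 = (P + P*p)*(⅐) = P/7 + P*p/7)
(-195730 + Z(252, -166)) + 22453 = (-195730 + (⅐)*252*(1 - 166)) + 22453 = (-195730 + (⅐)*252*(-165)) + 22453 = (-195730 - 5940) + 22453 = -201670 + 22453 = -179217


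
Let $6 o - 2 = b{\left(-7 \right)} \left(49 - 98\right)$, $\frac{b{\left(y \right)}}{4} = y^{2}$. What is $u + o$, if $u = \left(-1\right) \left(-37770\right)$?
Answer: $\frac{108509}{3} \approx 36170.0$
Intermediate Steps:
$b{\left(y \right)} = 4 y^{2}$
$o = - \frac{4801}{3}$ ($o = \frac{1}{3} + \frac{4 \left(-7\right)^{2} \left(49 - 98\right)}{6} = \frac{1}{3} + \frac{4 \cdot 49 \left(-49\right)}{6} = \frac{1}{3} + \frac{196 \left(-49\right)}{6} = \frac{1}{3} + \frac{1}{6} \left(-9604\right) = \frac{1}{3} - \frac{4802}{3} = - \frac{4801}{3} \approx -1600.3$)
$u = 37770$
$u + o = 37770 - \frac{4801}{3} = \frac{108509}{3}$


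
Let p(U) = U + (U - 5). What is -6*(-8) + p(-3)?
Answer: 37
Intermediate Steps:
p(U) = -5 + 2*U (p(U) = U + (-5 + U) = -5 + 2*U)
-6*(-8) + p(-3) = -6*(-8) + (-5 + 2*(-3)) = 48 + (-5 - 6) = 48 - 11 = 37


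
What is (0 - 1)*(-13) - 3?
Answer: 10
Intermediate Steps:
(0 - 1)*(-13) - 3 = -1*(-13) - 3 = 13 - 3 = 10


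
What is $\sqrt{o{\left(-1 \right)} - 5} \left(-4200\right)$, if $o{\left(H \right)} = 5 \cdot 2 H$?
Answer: $- 4200 i \sqrt{15} \approx - 16267.0 i$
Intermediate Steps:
$o{\left(H \right)} = 10 H$
$\sqrt{o{\left(-1 \right)} - 5} \left(-4200\right) = \sqrt{10 \left(-1\right) - 5} \left(-4200\right) = \sqrt{-10 - 5} \left(-4200\right) = \sqrt{-15} \left(-4200\right) = i \sqrt{15} \left(-4200\right) = - 4200 i \sqrt{15}$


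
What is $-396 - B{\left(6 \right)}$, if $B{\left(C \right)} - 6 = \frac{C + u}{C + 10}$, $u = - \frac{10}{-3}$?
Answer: $- \frac{4831}{12} \approx -402.58$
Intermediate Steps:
$u = \frac{10}{3}$ ($u = \left(-10\right) \left(- \frac{1}{3}\right) = \frac{10}{3} \approx 3.3333$)
$B{\left(C \right)} = 6 + \frac{\frac{10}{3} + C}{10 + C}$ ($B{\left(C \right)} = 6 + \frac{C + \frac{10}{3}}{C + 10} = 6 + \frac{\frac{10}{3} + C}{10 + C}$)
$-396 - B{\left(6 \right)} = -396 - \frac{190 + 21 \cdot 6}{3 \left(10 + 6\right)} = -396 - \frac{190 + 126}{3 \cdot 16} = -396 - \frac{1}{3} \cdot \frac{1}{16} \cdot 316 = -396 - \frac{79}{12} = - \frac{4831}{12}$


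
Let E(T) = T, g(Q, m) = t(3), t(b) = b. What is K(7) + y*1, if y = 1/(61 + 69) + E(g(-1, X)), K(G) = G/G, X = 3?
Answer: 521/130 ≈ 4.0077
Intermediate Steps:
g(Q, m) = 3
K(G) = 1
y = 391/130 (y = 1/(61 + 69) + 3 = 1/130 + 3 = 391/130 ≈ 3.0077)
K(7) + y*1 = 1 + (391/130)*1 = 1 + 391/130 = 521/130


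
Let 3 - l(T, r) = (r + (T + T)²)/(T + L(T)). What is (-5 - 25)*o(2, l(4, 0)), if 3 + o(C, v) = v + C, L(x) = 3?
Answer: 1500/7 ≈ 214.29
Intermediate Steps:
l(T, r) = 3 - (r + 4*T²)/(3 + T) (l(T, r) = 3 - (r + (T + T)²)/(T + 3) = 3 - (r + (2*T)²)/(3 + T) = 3 - (r + 4*T²)/(3 + T))
o(C, v) = -3 + C + v (o(C, v) = -3 + (v + C) = -3 + (C + v) = -3 + C + v)
(-5 - 25)*o(2, l(4, 0)) = (-5 - 25)*(-3 + 2 + (9 - 1*0 - 4*4² + 3*4)/(3 + 4)) = -30*(-3 + 2 + (9 + 0 - 4*16 + 12)/7) = -30*(-3 + 2 + (9 + 0 - 64 + 12)/7) = -30*(-3 + 2 + (⅐)*(-43)) = -30*(-3 + 2 - 43/7) = -30*(-50/7) = 1500/7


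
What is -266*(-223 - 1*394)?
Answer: 164122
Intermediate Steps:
-266*(-223 - 1*394) = -266*(-223 - 394) = -266*(-617) = 164122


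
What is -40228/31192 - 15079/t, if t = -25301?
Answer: -136866115/197297198 ≈ -0.69371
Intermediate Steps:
-40228/31192 - 15079/t = -40228/31192 - 15079/(-25301) = -40228*1/31192 - 15079*(-1/25301) = -10057/7798 + 15079/25301 = -136866115/197297198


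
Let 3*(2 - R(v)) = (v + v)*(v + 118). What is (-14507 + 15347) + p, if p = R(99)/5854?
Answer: 2451520/2927 ≈ 837.55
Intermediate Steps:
R(v) = 2 - 2*v*(118 + v)/3 (R(v) = 2 - (v + v)*(v + 118)/3 = 2 - 2*v*(118 + v)/3)
p = -7160/2927 (p = (2 - 236/3*99 - ⅔*99²)/5854 = (2 - 7788 - ⅔*9801)*(1/5854) = (2 - 7788 - 6534)*(1/5854) = -14320*1/5854 = -7160/2927 ≈ -2.4462)
(-14507 + 15347) + p = (-14507 + 15347) - 7160/2927 = 840 - 7160/2927 = 2451520/2927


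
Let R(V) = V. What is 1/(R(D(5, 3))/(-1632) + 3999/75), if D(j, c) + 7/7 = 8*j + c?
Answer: 6800/362401 ≈ 0.018764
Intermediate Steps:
D(j, c) = -1 + c + 8*j (D(j, c) = -1 + (8*j + c) = -1 + (c + 8*j) = -1 + c + 8*j)
1/(R(D(5, 3))/(-1632) + 3999/75) = 1/((-1 + 3 + 8*5)/(-1632) + 3999/75) = 1/((-1 + 3 + 40)*(-1/1632) + 3999*(1/75)) = 1/(42*(-1/1632) + 1333/25) = 1/(-7/272 + 1333/25) = 1/(362401/6800) = 6800/362401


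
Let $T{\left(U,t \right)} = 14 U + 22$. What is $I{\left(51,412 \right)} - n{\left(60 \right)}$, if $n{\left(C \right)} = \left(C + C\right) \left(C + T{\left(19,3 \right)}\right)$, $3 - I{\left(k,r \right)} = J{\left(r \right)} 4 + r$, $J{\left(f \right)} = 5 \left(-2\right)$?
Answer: $-42129$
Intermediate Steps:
$J{\left(f \right)} = -10$
$I{\left(k,r \right)} = 43 - r$ ($I{\left(k,r \right)} = 3 - \left(\left(-10\right) 4 + r\right) = 3 - \left(-40 + r\right) = 43 - r$)
$T{\left(U,t \right)} = 22 + 14 U$
$n{\left(C \right)} = 2 C \left(288 + C\right)$ ($n{\left(C \right)} = \left(C + C\right) \left(C + \left(22 + 14 \cdot 19\right)\right) = 2 C \left(C + \left(22 + 266\right)\right) = 2 C \left(C + 288\right) = 2 C \left(288 + C\right)$)
$I{\left(51,412 \right)} - n{\left(60 \right)} = \left(43 - 412\right) - 2 \cdot 60 \left(288 + 60\right) = \left(43 - 412\right) - 2 \cdot 60 \cdot 348 = -369 - 41760 = -42129$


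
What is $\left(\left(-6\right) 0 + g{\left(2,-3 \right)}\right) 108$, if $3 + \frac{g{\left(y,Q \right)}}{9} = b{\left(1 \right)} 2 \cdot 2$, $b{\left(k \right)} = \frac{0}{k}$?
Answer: $-2916$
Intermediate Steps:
$b{\left(k \right)} = 0$
$g{\left(y,Q \right)} = -27$ ($g{\left(y,Q \right)} = -27 + 9 \cdot 0 \cdot 2 \cdot 2 = -27 + 9 \cdot 0 \cdot 2 = -27 + 9 \cdot 0 = -27 + 0 = -27$)
$\left(\left(-6\right) 0 + g{\left(2,-3 \right)}\right) 108 = \left(\left(-6\right) 0 - 27\right) 108 = \left(0 - 27\right) 108 = \left(-27\right) 108 = -2916$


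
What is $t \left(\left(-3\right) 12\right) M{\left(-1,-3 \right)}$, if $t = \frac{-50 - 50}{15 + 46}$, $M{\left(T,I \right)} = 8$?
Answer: $\frac{28800}{61} \approx 472.13$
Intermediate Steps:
$t = - \frac{100}{61} \approx -1.6393$
$t \left(\left(-3\right) 12\right) M{\left(-1,-3 \right)} = - \frac{100 \left(\left(-3\right) 12\right)}{61} \cdot 8 = \left(- \frac{100}{61}\right) \left(-36\right) 8 = \frac{3600}{61} \cdot 8 = \frac{28800}{61}$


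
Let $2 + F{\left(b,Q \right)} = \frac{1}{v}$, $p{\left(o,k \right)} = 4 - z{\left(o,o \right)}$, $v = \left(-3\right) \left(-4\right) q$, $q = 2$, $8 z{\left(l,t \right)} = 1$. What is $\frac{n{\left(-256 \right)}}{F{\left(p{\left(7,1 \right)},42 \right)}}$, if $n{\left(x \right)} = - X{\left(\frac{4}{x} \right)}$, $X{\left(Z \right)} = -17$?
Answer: $- \frac{408}{47} \approx -8.6808$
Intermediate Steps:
$z{\left(l,t \right)} = \frac{1}{8}$ ($z{\left(l,t \right)} = \frac{1}{8} \cdot 1 = \frac{1}{8}$)
$v = 24$ ($v = \left(-3\right) \left(-4\right) 2 = 12 \cdot 2 = 24$)
$p{\left(o,k \right)} = \frac{31}{8}$ ($p{\left(o,k \right)} = 4 - \frac{1}{8} = \frac{31}{8}$)
$F{\left(b,Q \right)} = - \frac{47}{24}$ ($F{\left(b,Q \right)} = -2 + \frac{1}{24} = - \frac{47}{24}$)
$n{\left(x \right)} = 17$ ($n{\left(x \right)} = \left(-1\right) \left(-17\right) = 17$)
$\frac{n{\left(-256 \right)}}{F{\left(p{\left(7,1 \right)},42 \right)}} = \frac{17}{- \frac{47}{24}} = 17 \left(- \frac{24}{47}\right) = - \frac{408}{47}$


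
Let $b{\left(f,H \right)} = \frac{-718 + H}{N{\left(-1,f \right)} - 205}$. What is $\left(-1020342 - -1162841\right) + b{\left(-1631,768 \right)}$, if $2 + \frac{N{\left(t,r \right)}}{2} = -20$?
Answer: $\frac{35482201}{249} \approx 1.425 \cdot 10^{5}$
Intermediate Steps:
$N{\left(t,r \right)} = -44$ ($N{\left(t,r \right)} = -4 + 2 \left(-20\right) = -4 - 40 = -44$)
$b{\left(f,H \right)} = \frac{718}{249} - \frac{H}{249}$ ($b{\left(f,H \right)} = \frac{-718 + H}{-44 - 205} = \frac{-718 + H}{-249} = \left(-718 + H\right) \left(- \frac{1}{249}\right) = \frac{718}{249} - \frac{H}{249}$)
$\left(-1020342 - -1162841\right) + b{\left(-1631,768 \right)} = \left(-1020342 - -1162841\right) + \left(\frac{718}{249} - \frac{256}{83}\right) = \left(-1020342 + 1162841\right) + \left(\frac{718}{249} - \frac{256}{83}\right) = 142499 - \frac{50}{249} = \frac{35482201}{249}$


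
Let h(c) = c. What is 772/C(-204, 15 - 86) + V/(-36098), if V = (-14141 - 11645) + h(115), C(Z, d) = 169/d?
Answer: -1974265177/6100562 ≈ -323.62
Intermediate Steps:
V = -25671 (V = (-14141 - 11645) + 115 = -25786 + 115 = -25671)
772/C(-204, 15 - 86) + V/(-36098) = 772/((169/(15 - 86))) - 25671/(-36098) = 772/((169/(-71))) - 25671*(-1/36098) = 772/((169*(-1/71))) + 25671/36098 = 772/(-169/71) + 25671/36098 = 772*(-71/169) + 25671/36098 = -54812/169 + 25671/36098 = -1974265177/6100562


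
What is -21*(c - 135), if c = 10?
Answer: 2625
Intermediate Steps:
-21*(c - 135) = -21*(10 - 135) = -21*(-125) = 2625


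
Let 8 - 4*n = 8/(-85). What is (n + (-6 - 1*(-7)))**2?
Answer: 66049/7225 ≈ 9.1417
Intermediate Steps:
n = 172/85 (n = 2 - 2/(-85) = 2 - 2*(-1)/85 = 2 - 1/4*(-8/85) = 2 + 2/85 = 172/85 ≈ 2.0235)
(n + (-6 - 1*(-7)))**2 = (172/85 + (-6 - 1*(-7)))**2 = (172/85 + (-6 + 7))**2 = (172/85 + 1)**2 = (257/85)**2 = 66049/7225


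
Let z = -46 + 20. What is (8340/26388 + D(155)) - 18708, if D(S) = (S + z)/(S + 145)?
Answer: -4113725143/219900 ≈ -18707.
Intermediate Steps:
z = -26
D(S) = (-26 + S)/(145 + S) (D(S) = (S - 26)/(S + 145) = (-26 + S)/(145 + S))
(8340/26388 + D(155)) - 18708 = (8340/26388 + (-26 + 155)/(145 + 155)) - 18708 = (8340*(1/26388) + 129/300) - 18708 = (695/2199 + (1/300)*129) - 18708 = (695/2199 + 43/100) - 18708 = 164057/219900 - 18708 = -4113725143/219900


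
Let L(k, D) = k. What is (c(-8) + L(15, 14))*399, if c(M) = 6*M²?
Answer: 159201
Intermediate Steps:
(c(-8) + L(15, 14))*399 = (6*(-8)² + 15)*399 = (6*64 + 15)*399 = (384 + 15)*399 = 399*399 = 159201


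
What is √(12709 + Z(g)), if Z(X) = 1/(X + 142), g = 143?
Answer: √1032288810/285 ≈ 112.73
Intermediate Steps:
Z(X) = 1/(142 + X)
√(12709 + Z(g)) = √(12709 + 1/(142 + 143)) = √(12709 + 1/285) = √(3622066/285) = √1032288810/285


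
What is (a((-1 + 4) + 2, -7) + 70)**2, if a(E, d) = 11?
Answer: 6561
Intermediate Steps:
(a((-1 + 4) + 2, -7) + 70)**2 = (11 + 70)**2 = 81**2 = 6561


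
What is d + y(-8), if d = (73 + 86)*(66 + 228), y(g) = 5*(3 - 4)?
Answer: 46741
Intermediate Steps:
y(g) = -5 (y(g) = 5*(-1) = -5)
d = 46746 (d = 159*294 = 46746)
d + y(-8) = 46746 - 5 = 46741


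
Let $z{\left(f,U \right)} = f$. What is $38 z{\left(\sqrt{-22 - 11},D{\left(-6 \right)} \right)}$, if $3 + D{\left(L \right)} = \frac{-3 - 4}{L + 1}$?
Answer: $38 i \sqrt{33} \approx 218.29 i$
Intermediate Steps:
$D{\left(L \right)} = -3 - \frac{7}{1 + L}$ ($D{\left(L \right)} = -3 + \frac{-3 - 4}{L + 1} = -3 - \frac{7}{1 + L}$)
$38 z{\left(\sqrt{-22 - 11},D{\left(-6 \right)} \right)} = 38 \sqrt{-22 - 11} = 38 \sqrt{-33} = 38 i \sqrt{33}$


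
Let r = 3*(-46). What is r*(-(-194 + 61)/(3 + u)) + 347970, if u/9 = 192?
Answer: 200772572/577 ≈ 3.4796e+5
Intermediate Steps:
u = 1728 (u = 9*192 = 1728)
r = -138
r*(-(-194 + 61)/(3 + u)) + 347970 = -(-138)*(-194 + 61)/(3 + 1728) + 347970 = -(-138)*(-133/1731) + 347970 = -(-138)*(-133*1/1731) + 347970 = -(-138)*(-133)/1731 + 347970 = -138*133/1731 + 347970 = -6118/577 + 347970 = 200772572/577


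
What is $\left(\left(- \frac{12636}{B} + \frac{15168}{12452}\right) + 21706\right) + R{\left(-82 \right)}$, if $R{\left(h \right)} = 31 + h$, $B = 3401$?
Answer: $\frac{229241823739}{10587313} \approx 21653.0$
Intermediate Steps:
$\left(\left(- \frac{12636}{B} + \frac{15168}{12452}\right) + 21706\right) + R{\left(-82 \right)} = \left(\left(- \frac{12636}{3401} + \frac{15168}{12452}\right) + 21706\right) + \left(31 - 82\right) = \left(\left(\left(-12636\right) \frac{1}{3401} + 15168 \cdot \frac{1}{12452}\right) + 21706\right) - 51 = \left(\left(- \frac{12636}{3401} + \frac{3792}{3113}\right) + 21706\right) - 51 = \left(- \frac{26439276}{10587313} + 21706\right) - 51 = \frac{229781776702}{10587313} - 51 = \frac{229241823739}{10587313}$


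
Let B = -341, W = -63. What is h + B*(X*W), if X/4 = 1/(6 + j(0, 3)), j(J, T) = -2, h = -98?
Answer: 21385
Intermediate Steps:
X = 1 (X = 4/(6 - 2) = 4/4 = 4*(¼) = 1)
h + B*(X*W) = -98 - 341*(-63) = -98 + 21483 = 21385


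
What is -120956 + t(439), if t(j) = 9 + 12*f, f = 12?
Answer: -120803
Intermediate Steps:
t(j) = 153 (t(j) = 9 + 12*12 = 9 + 144 = 153)
-120956 + t(439) = -120956 + 153 = -120803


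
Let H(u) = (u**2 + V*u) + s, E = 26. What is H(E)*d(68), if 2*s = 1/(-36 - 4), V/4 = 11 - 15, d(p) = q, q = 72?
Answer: 187191/10 ≈ 18719.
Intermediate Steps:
d(p) = 72
V = -16 (V = 4*(11 - 15) = 4*(-4) = -16)
s = -1/80 (s = 1/(2*(-36 - 4)) = (1/2)/(-40) = (1/2)*(-1/40) = -1/80 ≈ -0.012500)
H(u) = -1/80 + u**2 - 16*u (H(u) = (u**2 - 16*u) - 1/80 = -1/80 + u**2 - 16*u)
H(E)*d(68) = (-1/80 + 26**2 - 16*26)*72 = (-1/80 + 676 - 416)*72 = (20799/80)*72 = 187191/10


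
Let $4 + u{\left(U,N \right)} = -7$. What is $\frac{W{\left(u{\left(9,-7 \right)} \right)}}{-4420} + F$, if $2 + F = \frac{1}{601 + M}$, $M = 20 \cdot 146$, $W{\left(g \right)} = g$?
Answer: $- \frac{31082489}{15562820} \approx -1.9972$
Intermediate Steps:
$u{\left(U,N \right)} = -11$ ($u{\left(U,N \right)} = -4 - 7 = -11$)
$M = 2920$
$F = - \frac{7041}{3521}$ ($F = -2 + \frac{1}{601 + 2920} = -2 + \frac{1}{3521} = - \frac{7041}{3521} \approx -1.9997$)
$\frac{W{\left(u{\left(9,-7 \right)} \right)}}{-4420} + F = - \frac{11}{-4420} - \frac{7041}{3521} = \left(-11\right) \left(- \frac{1}{4420}\right) - \frac{7041}{3521} = \frac{11}{4420} - \frac{7041}{3521} = - \frac{31082489}{15562820}$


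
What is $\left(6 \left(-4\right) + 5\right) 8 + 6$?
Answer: $-146$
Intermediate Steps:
$\left(6 \left(-4\right) + 5\right) 8 + 6 = \left(-24 + 5\right) 8 + 6 = \left(-19\right) 8 + 6 = -152 + 6 = -146$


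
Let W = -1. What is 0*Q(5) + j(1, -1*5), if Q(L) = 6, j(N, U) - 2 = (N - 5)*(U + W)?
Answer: 26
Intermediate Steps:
j(N, U) = 2 + (-1 + U)*(-5 + N) (j(N, U) = 2 + (N - 5)*(U - 1) = 2 + (-5 + N)*(-1 + U) = 2 + (-1 + U)*(-5 + N))
0*Q(5) + j(1, -1*5) = 0*6 + (7 - 1*1 - (-5)*5 + 1*(-1*5)) = 0 + (7 - 1 - 5*(-5) + 1*(-5)) = 0 + (7 - 1 + 25 - 5) = 0 + 26 = 26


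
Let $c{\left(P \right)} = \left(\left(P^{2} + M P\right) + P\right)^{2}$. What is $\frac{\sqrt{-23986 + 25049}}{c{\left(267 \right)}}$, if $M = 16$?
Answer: $\frac{\sqrt{1063}}{5749885584} \approx 5.6703 \cdot 10^{-9}$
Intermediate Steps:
$c{\left(P \right)} = \left(P^{2} + 17 P\right)^{2}$ ($c{\left(P \right)} = \left(\left(P^{2} + 16 P\right) + P\right)^{2} = \left(P^{2} + 17 P\right)^{2}$)
$\frac{\sqrt{-23986 + 25049}}{c{\left(267 \right)}} = \frac{\sqrt{-23986 + 25049}}{267^{2} \left(17 + 267\right)^{2}} = \frac{\sqrt{1063}}{71289 \cdot 284^{2}} = \frac{\sqrt{1063}}{71289 \cdot 80656} = \frac{\sqrt{1063}}{5749885584}$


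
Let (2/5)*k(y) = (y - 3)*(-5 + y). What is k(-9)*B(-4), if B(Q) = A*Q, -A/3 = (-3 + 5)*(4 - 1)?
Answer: 30240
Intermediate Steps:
k(y) = 5*(-5 + y)*(-3 + y)/2 (k(y) = 5*((y - 3)*(-5 + y))/2 = 5*((-3 + y)*(-5 + y))/2 = 5*((-5 + y)*(-3 + y))/2 = 5*(-5 + y)*(-3 + y)/2)
A = -18 (A = -3*(-3 + 5)*(4 - 1) = -6*3 = -3*6 = -18)
B(Q) = -18*Q
k(-9)*B(-4) = (75/2 - 20*(-9) + (5/2)*(-9)**2)*(-18*(-4)) = (75/2 + 180 + (5/2)*81)*72 = (75/2 + 180 + 405/2)*72 = 420*72 = 30240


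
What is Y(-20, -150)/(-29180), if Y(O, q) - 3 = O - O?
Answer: -3/29180 ≈ -0.00010281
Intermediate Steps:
Y(O, q) = 3 (Y(O, q) = 3 + (O - O) = 3 + 0 = 3)
Y(-20, -150)/(-29180) = 3/(-29180) = 3*(-1/29180) = -3/29180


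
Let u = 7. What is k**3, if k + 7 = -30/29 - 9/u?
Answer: -6772724288/8365427 ≈ -809.61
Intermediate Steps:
k = -1892/203 (k = -7 + (-30/29 - 9/7) = -7 - 471/203 = -1892/203 ≈ -9.3202)
k**3 = (-1892/203)**3 = -6772724288/8365427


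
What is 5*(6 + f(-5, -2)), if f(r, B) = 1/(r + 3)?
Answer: 55/2 ≈ 27.500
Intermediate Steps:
f(r, B) = 1/(3 + r)
5*(6 + f(-5, -2)) = 5*(6 + 1/(3 - 5)) = 5*(6 + 1/(-2)) = 5*(6 - ½) = 5*(11/2) = 55/2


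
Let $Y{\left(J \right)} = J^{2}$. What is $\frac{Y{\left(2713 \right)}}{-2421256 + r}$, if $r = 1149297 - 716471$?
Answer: $- \frac{7360369}{1988430} \approx -3.7016$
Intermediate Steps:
$r = 432826$
$\frac{Y{\left(2713 \right)}}{-2421256 + r} = \frac{2713^{2}}{-2421256 + 432826} = \frac{7360369}{-1988430} = 7360369 \left(- \frac{1}{1988430}\right) = - \frac{7360369}{1988430}$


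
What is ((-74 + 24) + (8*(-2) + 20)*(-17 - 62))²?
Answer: 133956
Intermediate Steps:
((-74 + 24) + (8*(-2) + 20)*(-17 - 62))² = (-50 + (-16 + 20)*(-79))² = (-50 + 4*(-79))² = (-50 - 316)² = (-366)² = 133956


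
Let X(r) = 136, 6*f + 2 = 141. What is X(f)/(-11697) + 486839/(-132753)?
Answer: -1904203397/517603947 ≈ -3.6789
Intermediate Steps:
f = 139/6 (f = -⅓ + (⅙)*141 = -⅓ + 47/2 = 139/6 ≈ 23.167)
X(f)/(-11697) + 486839/(-132753) = 136/(-11697) + 486839/(-132753) = 136*(-1/11697) + 486839*(-1/132753) = -136/11697 - 486839/132753 = -1904203397/517603947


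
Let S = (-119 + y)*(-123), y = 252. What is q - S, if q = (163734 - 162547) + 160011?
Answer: 177557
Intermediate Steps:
S = -16359 (S = (-119 + 252)*(-123) = 133*(-123) = -16359)
q = 161198 (q = 1187 + 160011 = 161198)
q - S = 161198 - 1*(-16359) = 161198 + 16359 = 177557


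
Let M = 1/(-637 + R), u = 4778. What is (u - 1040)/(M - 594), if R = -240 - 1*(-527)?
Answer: -1308300/207901 ≈ -6.2929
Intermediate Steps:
R = 287 (R = -240 + 527 = 287)
M = -1/350 (M = 1/(-637 + 287) = 1/(-350) = -1/350 ≈ -0.0028571)
(u - 1040)/(M - 594) = (4778 - 1040)/(-1/350 - 594) = 3738/(-207901/350) = 3738*(-350/207901) = -1308300/207901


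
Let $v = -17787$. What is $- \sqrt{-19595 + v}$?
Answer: $- i \sqrt{37382} \approx - 193.34 i$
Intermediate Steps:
$- \sqrt{-19595 + v} = - \sqrt{-19595 - 17787} = - \sqrt{-37382} = - i \sqrt{37382}$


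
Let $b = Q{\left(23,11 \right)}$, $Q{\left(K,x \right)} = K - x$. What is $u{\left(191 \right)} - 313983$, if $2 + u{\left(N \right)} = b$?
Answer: $-313973$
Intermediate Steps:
$b = 12$ ($b = 23 - 11 = 12$)
$u{\left(N \right)} = 10$ ($u{\left(N \right)} = -2 + 12 = 10$)
$u{\left(191 \right)} - 313983 = 10 - 313983 = -313973$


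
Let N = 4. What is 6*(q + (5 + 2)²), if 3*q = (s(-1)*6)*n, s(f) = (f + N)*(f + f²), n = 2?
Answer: 294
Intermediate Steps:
s(f) = (4 + f)*(f + f²) (s(f) = (f + 4)*(f + f²) = (4 + f)*(f + f²))
q = 0 (q = ((-(4 + (-1)² + 5*(-1))*6)*2)/3 = ((-(4 + 1 - 5)*6)*2)/3 = ((-1*0*6)*2)/3 = ((0*6)*2)/3 = (0*2)/3 = (⅓)*0 = 0)
6*(q + (5 + 2)²) = 6*(0 + (5 + 2)²) = 6*(0 + 7²) = 6*(0 + 49) = 6*49 = 294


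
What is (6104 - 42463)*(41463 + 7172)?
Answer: -1768319965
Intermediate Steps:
(6104 - 42463)*(41463 + 7172) = -36359*48635 = -1768319965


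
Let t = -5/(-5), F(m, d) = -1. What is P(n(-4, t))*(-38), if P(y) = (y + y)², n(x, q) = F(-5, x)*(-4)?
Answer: -2432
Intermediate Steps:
t = 1 (t = -5*(-⅕) = 1)
n(x, q) = 4 (n(x, q) = -1*(-4) = 4)
P(y) = 4*y² (P(y) = (2*y)² = 4*y²)
P(n(-4, t))*(-38) = (4*4²)*(-38) = (4*16)*(-38) = 64*(-38) = -2432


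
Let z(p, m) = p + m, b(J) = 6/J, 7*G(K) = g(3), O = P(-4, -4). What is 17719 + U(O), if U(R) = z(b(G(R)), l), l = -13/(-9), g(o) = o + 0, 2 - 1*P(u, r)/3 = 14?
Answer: 159610/9 ≈ 17734.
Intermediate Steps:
P(u, r) = -36 (P(u, r) = 6 - 3*14 = 6 - 42 = -36)
g(o) = o
O = -36
G(K) = 3/7 (G(K) = (⅐)*3 = 3/7)
l = 13/9 (l = -13*(-⅑) = 13/9 ≈ 1.4444)
z(p, m) = m + p
U(R) = 139/9 (U(R) = 13/9 + 6/(3/7) = 13/9 + 6*(7/3) = 13/9 + 14 = 139/9)
17719 + U(O) = 17719 + 139/9 = 159610/9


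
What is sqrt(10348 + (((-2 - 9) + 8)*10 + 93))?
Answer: sqrt(10411) ≈ 102.03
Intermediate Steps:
sqrt(10348 + (((-2 - 9) + 8)*10 + 93)) = sqrt(10348 + ((-11 + 8)*10 + 93)) = sqrt(10348 + (-3*10 + 93)) = sqrt(10348 + (-30 + 93)) = sqrt(10348 + 63) = sqrt(10411)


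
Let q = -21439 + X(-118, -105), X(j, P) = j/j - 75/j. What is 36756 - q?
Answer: 6866817/118 ≈ 58193.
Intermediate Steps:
X(j, P) = 1 - 75/j
q = -2529609/118 (q = -21439 + (-75 - 118)/(-118) = -21439 - 1/118*(-193) = -21439 + 193/118 = -2529609/118 ≈ -21437.)
36756 - q = 36756 - 1*(-2529609/118) = 36756 + 2529609/118 = 6866817/118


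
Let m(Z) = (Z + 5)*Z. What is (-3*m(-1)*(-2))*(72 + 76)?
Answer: -3552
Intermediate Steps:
m(Z) = Z*(5 + Z) (m(Z) = (5 + Z)*Z = Z*(5 + Z))
(-3*m(-1)*(-2))*(72 + 76) = (-(-3)*(5 - 1)*(-2))*(72 + 76) = (-(-3)*4*(-2))*148 = (-3*(-4)*(-2))*148 = (12*(-2))*148 = -24*148 = -3552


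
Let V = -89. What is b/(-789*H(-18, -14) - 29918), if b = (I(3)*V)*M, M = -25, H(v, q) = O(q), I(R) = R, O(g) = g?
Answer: -6675/18872 ≈ -0.35370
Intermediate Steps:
H(v, q) = q
b = 6675 (b = (3*(-89))*(-25) = -267*(-25) = 6675)
b/(-789*H(-18, -14) - 29918) = 6675/(-789*(-14) - 29918) = 6675/(11046 - 29918) = 6675/(-18872) = 6675*(-1/18872) = -6675/18872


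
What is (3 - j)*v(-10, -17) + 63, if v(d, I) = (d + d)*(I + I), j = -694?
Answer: 474023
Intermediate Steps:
v(d, I) = 4*I*d (v(d, I) = (2*d)*(2*I) = 4*I*d)
(3 - j)*v(-10, -17) + 63 = (3 - 1*(-694))*(4*(-17)*(-10)) + 63 = (3 + 694)*680 + 63 = 697*680 + 63 = 473960 + 63 = 474023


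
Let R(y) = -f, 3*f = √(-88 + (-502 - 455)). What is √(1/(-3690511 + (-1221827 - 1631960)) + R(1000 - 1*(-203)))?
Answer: √(-58898682 - 128483508938412*I*√1045)/19632894 ≈ 2.3212 - 2.3212*I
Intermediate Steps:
f = I*√1045/3 (f = √(-88 + (-502 - 455))/3 = √(-88 - 957)/3 = √(-1045)/3 = (I*√1045)/3 = I*√1045/3 ≈ 10.775*I)
R(y) = -I*√1045/3
√(1/(-3690511 + (-1221827 - 1631960)) + R(1000 - 1*(-203))) = √(1/(-3690511 + (-1221827 - 1631960)) - I*√1045/3) = √(1/(-3690511 - 2853787) - I*√1045/3) = √(1/(-6544298) - I*√1045/3) = √(-1/6544298 - I*√1045/3)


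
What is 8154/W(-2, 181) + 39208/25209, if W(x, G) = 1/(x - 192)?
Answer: -39877472876/25209 ≈ -1.5819e+6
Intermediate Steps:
W(x, G) = 1/(-192 + x)
8154/W(-2, 181) + 39208/25209 = 8154/(1/(-192 - 2)) + 39208/25209 = 8154/(1/(-194)) + 39208*(1/25209) = 8154/(-1/194) + 39208/25209 = 8154*(-194) + 39208/25209 = -1581876 + 39208/25209 = -39877472876/25209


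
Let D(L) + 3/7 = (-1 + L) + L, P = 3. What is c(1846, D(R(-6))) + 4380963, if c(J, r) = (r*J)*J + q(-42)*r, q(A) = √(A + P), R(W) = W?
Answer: -289658563/7 - 94*I*√39/7 ≈ -4.138e+7 - 83.861*I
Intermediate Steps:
D(L) = -10/7 + 2*L (D(L) = -3/7 + ((-1 + L) + L) = -3/7 + (-1 + 2*L) = -10/7 + 2*L)
q(A) = √(3 + A) (q(A) = √(A + 3) = √(3 + A))
c(J, r) = r*J² + I*r*√39 (c(J, r) = (r*J)*J + √(3 - 42)*r = (J*r)*J + √(-39)*r = r*J² + (I*√39)*r = r*J² + I*r*√39)
c(1846, D(R(-6))) + 4380963 = (-10/7 + 2*(-6))*(1846² + I*√39) + 4380963 = (-10/7 - 12)*(3407716 + I*√39) + 4380963 = -94*(3407716 + I*√39)/7 + 4380963 = (-320325304/7 - 94*I*√39/7) + 4380963 = -289658563/7 - 94*I*√39/7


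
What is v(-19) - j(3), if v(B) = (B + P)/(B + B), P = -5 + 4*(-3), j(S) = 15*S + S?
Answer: -894/19 ≈ -47.053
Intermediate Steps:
j(S) = 16*S
P = -17 (P = -5 - 12 = -17)
v(B) = (-17 + B)/(2*B) (v(B) = (B - 17)/(B + B) = (-17 + B)/((2*B)) = (-17 + B)*(1/(2*B)) = (-17 + B)/(2*B))
v(-19) - j(3) = (½)*(-17 - 19)/(-19) - 16*3 = (½)*(-1/19)*(-36) - 1*48 = 18/19 - 48 = -894/19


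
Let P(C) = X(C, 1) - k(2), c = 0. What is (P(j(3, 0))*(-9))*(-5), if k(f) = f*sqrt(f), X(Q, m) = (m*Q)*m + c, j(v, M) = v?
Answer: 135 - 90*sqrt(2) ≈ 7.7208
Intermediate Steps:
X(Q, m) = Q*m**2 (X(Q, m) = (m*Q)*m + 0 = (Q*m)*m + 0 = Q*m**2 + 0 = Q*m**2)
k(f) = f**(3/2)
P(C) = C - 2*sqrt(2) (P(C) = C*1**2 - 2**(3/2) = C*1 - 2*sqrt(2) = C - 2*sqrt(2))
(P(j(3, 0))*(-9))*(-5) = ((3 - 2*sqrt(2))*(-9))*(-5) = (-27 + 18*sqrt(2))*(-5) = 135 - 90*sqrt(2)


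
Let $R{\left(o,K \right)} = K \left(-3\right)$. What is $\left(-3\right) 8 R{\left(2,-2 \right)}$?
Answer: $-144$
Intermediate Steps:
$R{\left(o,K \right)} = - 3 K$
$\left(-3\right) 8 R{\left(2,-2 \right)} = \left(-3\right) 8 \left(\left(-3\right) \left(-2\right)\right) = \left(-24\right) 6 = -144$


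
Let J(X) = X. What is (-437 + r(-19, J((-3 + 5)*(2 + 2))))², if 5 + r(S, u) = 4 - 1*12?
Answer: 202500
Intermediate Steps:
r(S, u) = -13 (r(S, u) = -5 + (4 - 1*12) = -5 + (4 - 12) = -5 - 8 = -13)
(-437 + r(-19, J((-3 + 5)*(2 + 2))))² = (-437 - 13)² = (-450)² = 202500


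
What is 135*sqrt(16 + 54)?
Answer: 135*sqrt(70) ≈ 1129.5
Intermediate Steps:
135*sqrt(16 + 54) = 135*sqrt(70)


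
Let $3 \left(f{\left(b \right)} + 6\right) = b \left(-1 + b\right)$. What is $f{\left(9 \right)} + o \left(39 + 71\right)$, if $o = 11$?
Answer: $1228$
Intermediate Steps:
$f{\left(b \right)} = -6 + \frac{b \left(-1 + b\right)}{3}$
$f{\left(9 \right)} + o \left(39 + 71\right) = \left(-6 - 3 + \frac{9^{2}}{3}\right) + 11 \left(39 + 71\right) = \left(-6 - 3 + \frac{1}{3} \cdot 81\right) + 11 \cdot 110 = \left(-6 - 3 + 27\right) + 1210 = 18 + 1210 = 1228$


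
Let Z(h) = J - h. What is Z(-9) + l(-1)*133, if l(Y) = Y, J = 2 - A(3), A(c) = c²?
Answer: -131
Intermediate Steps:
J = -7 (J = 2 - 1*3² = 2 - 1*9 = 2 - 9 = -7)
Z(h) = -7 - h
Z(-9) + l(-1)*133 = (-7 - 1*(-9)) - 1*133 = (-7 + 9) - 133 = 2 - 133 = -131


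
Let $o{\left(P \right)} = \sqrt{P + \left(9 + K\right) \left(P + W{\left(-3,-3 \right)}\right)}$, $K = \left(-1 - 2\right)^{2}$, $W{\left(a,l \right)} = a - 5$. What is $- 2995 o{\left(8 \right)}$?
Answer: $- 5990 \sqrt{2} \approx -8471.1$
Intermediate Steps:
$W{\left(a,l \right)} = -5 + a$
$K = 9$ ($K = \left(-3\right)^{2} = 9$)
$o{\left(P \right)} = \sqrt{-144 + 19 P}$ ($o{\left(P \right)} = \sqrt{P + \left(9 + 9\right) \left(P - 8\right)} = \sqrt{P + 18 \left(P - 8\right)} = \sqrt{P + 18 \left(-8 + P\right)} = \sqrt{P + \left(-144 + 18 P\right)} = \sqrt{-144 + 19 P}$)
$- 2995 o{\left(8 \right)} = - 2995 \sqrt{-144 + 19 \cdot 8} = - 2995 \sqrt{-144 + 152} = - 2995 \sqrt{8} = - 2995 \cdot 2 \sqrt{2} = - 5990 \sqrt{2}$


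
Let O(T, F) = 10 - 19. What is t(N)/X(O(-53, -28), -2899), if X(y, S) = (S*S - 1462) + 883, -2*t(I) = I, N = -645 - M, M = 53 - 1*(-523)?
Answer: 1221/16807244 ≈ 7.2647e-5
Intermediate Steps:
O(T, F) = -9
M = 576 (M = 53 + 523 = 576)
N = -1221 (N = -645 - 1*576 = -645 - 576 = -1221)
t(I) = -I/2
X(y, S) = -579 + S² (X(y, S) = (S² - 1462) + 883 = (-1462 + S²) + 883 = -579 + S²)
t(N)/X(O(-53, -28), -2899) = (-½*(-1221))/(-579 + (-2899)²) = 1221/(2*(-579 + 8404201)) = (1221/2)/8403622 = (1221/2)*(1/8403622) = 1221/16807244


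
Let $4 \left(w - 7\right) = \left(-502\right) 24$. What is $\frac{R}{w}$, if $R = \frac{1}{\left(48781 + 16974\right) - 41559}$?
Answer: $- \frac{1}{72708980} \approx -1.3753 \cdot 10^{-8}$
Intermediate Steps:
$w = -3005$ ($w = 7 + \frac{\left(-502\right) 24}{4} = 7 + \frac{1}{4} \left(-12048\right) = 7 - 3012 = -3005$)
$R = \frac{1}{24196}$ ($R = \frac{1}{65755 - 41559} = \frac{1}{24196} \approx 4.1329 \cdot 10^{-5}$)
$\frac{R}{w} = \frac{1}{24196 \left(-3005\right)} = \frac{1}{24196} \left(- \frac{1}{3005}\right) = - \frac{1}{72708980}$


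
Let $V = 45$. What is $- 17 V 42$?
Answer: $-32130$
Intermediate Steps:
$- 17 V 42 = \left(-17\right) 45 \cdot 42 = \left(-765\right) 42 = -32130$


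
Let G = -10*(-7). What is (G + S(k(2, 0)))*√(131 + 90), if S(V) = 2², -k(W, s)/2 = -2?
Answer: 74*√221 ≈ 1100.1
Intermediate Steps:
k(W, s) = 4 (k(W, s) = -2*(-2) = 4)
S(V) = 4
G = 70
(G + S(k(2, 0)))*√(131 + 90) = (70 + 4)*√(131 + 90) = 74*√221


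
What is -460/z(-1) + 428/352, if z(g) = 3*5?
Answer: -7775/264 ≈ -29.451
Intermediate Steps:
z(g) = 15
-460/z(-1) + 428/352 = -460/15 + 428/352 = -460*1/15 + 428*(1/352) = -92/3 + 107/88 = -7775/264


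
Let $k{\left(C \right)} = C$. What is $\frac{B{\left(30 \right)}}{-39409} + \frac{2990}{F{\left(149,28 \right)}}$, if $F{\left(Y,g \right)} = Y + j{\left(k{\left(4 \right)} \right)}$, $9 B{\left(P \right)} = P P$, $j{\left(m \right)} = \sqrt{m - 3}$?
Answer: $\frac{11781791}{591135} \approx 19.931$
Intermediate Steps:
$j{\left(m \right)} = \sqrt{-3 + m}$
$B{\left(P \right)} = \frac{P^{2}}{9}$ ($B{\left(P \right)} = \frac{P P}{9} = \frac{P^{2}}{9}$)
$F{\left(Y,g \right)} = 1 + Y$ ($F{\left(Y,g \right)} = Y + \sqrt{-3 + 4} = Y + \sqrt{1} = Y + 1 = 1 + Y$)
$\frac{B{\left(30 \right)}}{-39409} + \frac{2990}{F{\left(149,28 \right)}} = \frac{\frac{1}{9} \cdot 30^{2}}{-39409} + \frac{2990}{1 + 149} = \frac{1}{9} \cdot 900 \left(- \frac{1}{39409}\right) + \frac{2990}{150} = 100 \left(- \frac{1}{39409}\right) + 2990 \cdot \frac{1}{150} = - \frac{100}{39409} + \frac{299}{15} = \frac{11781791}{591135}$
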